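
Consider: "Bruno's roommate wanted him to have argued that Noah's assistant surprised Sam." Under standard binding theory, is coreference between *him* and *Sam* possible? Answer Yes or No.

No

*Sam* is an R-expression; Principle C requires it to be free (not bound by any c-commanding expression).
— him: subject of the clause headed by 'argued'; the pronoun c-commands the R-expression — coreference blocked (Principle C).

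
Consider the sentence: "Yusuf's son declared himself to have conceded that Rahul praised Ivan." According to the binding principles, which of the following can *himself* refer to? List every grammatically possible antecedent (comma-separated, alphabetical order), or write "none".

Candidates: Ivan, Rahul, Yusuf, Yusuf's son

*himself* is a reflexive; Principle A requires it to be bound within its binding domain — the matrix clause.
— Ivan: object of the clause headed by 'praised'; does not c-command the reflexive — cannot bind it (Principle A).
— Rahul: subject of the clause headed by 'praised'; does not c-command the reflexive — cannot bind it (Principle A).
— Yusuf: possessor inside the subject DP of the matrix clause; does not c-command the reflexive — cannot bind it (Principle A).
— Yusuf's son: subject of the matrix clause; c-commands the reflexive within its binding domain — allowed (Principle A).

Yusuf's son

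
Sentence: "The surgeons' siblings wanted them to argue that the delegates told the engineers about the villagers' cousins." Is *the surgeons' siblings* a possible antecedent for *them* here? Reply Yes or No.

*them* is a pronoun; Principle B requires it to be free in its binding domain — the matrix clause.
— the surgeons' siblings: subject of the matrix clause; c-commands the pronoun within its binding domain — blocked (Principle B).

No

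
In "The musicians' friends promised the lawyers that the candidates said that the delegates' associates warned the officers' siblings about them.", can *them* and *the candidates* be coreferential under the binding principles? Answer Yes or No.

Yes

*the candidates* is an R-expression; Principle C requires it to be free (not bound by any c-commanding expression).
— them: second object of the clause headed by 'warned'; the pronoun does not c-command the R-expression — coreference allowed.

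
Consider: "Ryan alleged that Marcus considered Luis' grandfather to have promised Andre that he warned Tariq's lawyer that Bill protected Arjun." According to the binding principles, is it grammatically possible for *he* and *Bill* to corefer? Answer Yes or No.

*he* is a pronoun; Principle B requires it to be free in its binding domain — the clause headed by 'warned'.
— Bill: subject of the clause headed by 'protected'; is c-commanded by the pronoun; coreference would bind this R-expression — blocked (Principle C).

No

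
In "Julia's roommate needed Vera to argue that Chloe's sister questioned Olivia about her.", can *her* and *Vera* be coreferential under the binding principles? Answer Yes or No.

*Vera* is an R-expression; Principle C requires it to be free (not bound by any c-commanding expression).
— her: second object of the clause headed by 'questioned'; the pronoun does not c-command the R-expression — coreference allowed.

Yes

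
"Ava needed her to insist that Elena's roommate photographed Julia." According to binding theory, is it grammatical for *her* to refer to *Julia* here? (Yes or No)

*Julia* is an R-expression; Principle C requires it to be free (not bound by any c-commanding expression).
— her: subject of the clause headed by 'insist'; the pronoun c-commands the R-expression — coreference blocked (Principle C).

No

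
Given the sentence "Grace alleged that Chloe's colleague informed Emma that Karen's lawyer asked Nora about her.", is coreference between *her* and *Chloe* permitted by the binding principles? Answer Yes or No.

*her* is a pronoun; Principle B requires it to be free in its binding domain — the clause headed by 'asked'.
— Chloe: possessor inside the subject DP of the clause headed by 'informed'; does not c-command the pronoun — Principle B does not apply; allowed.

Yes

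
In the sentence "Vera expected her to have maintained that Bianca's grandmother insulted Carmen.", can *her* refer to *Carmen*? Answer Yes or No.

*her* is a pronoun; Principle B requires it to be free in its binding domain — the matrix clause.
— Carmen: object of the clause headed by 'insulted'; is c-commanded by the pronoun; coreference would bind this R-expression — blocked (Principle C).

No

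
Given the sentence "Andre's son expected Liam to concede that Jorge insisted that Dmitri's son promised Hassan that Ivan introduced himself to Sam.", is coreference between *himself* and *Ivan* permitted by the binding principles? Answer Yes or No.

Yes

*himself* is a reflexive; Principle A requires it to be bound within its binding domain — the clause headed by 'introduced'.
— Ivan: subject of the clause headed by 'introduced'; c-commands the reflexive within its binding domain — allowed (Principle A).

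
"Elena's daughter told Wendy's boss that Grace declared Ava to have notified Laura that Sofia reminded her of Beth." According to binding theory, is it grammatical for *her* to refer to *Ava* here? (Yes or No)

Yes

*Ava* is an R-expression; Principle C requires it to be free (not bound by any c-commanding expression).
— her: object of the clause headed by 'reminded'; the pronoun does not c-command the R-expression — coreference allowed.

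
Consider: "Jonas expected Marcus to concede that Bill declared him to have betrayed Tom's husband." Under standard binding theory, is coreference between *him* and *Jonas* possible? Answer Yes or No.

*Jonas* is an R-expression; Principle C requires it to be free (not bound by any c-commanding expression).
— him: subject of the clause headed by 'betrayed'; the pronoun does not c-command the R-expression — coreference allowed.

Yes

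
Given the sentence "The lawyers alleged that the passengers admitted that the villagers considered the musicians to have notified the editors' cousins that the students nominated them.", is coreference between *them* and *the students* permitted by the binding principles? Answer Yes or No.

No

*them* is a pronoun; Principle B requires it to be free in its binding domain — the clause headed by 'nominated'.
— the students: subject of the clause headed by 'nominated'; c-commands the pronoun within its binding domain — blocked (Principle B).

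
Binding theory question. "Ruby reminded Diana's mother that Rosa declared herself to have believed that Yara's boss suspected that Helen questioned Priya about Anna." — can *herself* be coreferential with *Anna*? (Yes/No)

*herself* is a reflexive; Principle A requires it to be bound within its binding domain — the clause headed by 'declared'.
— Anna: second object of the clause headed by 'questioned'; does not c-command the reflexive — cannot bind it (Principle A).

No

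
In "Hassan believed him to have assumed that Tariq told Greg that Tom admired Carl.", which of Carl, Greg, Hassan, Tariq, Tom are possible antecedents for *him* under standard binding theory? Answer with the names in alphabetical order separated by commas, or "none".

none

*him* is a pronoun; Principle B requires it to be free in its binding domain — the matrix clause.
— Carl: object of the clause headed by 'admired'; is c-commanded by the pronoun; coreference would bind this R-expression — blocked (Principle C).
— Greg: object of the clause headed by 'told'; is c-commanded by the pronoun; coreference would bind this R-expression — blocked (Principle C).
— Hassan: subject of the matrix clause; c-commands the pronoun within its binding domain — blocked (Principle B).
— Tariq: subject of the clause headed by 'told'; is c-commanded by the pronoun; coreference would bind this R-expression — blocked (Principle C).
— Tom: subject of the clause headed by 'admired'; is c-commanded by the pronoun; coreference would bind this R-expression — blocked (Principle C).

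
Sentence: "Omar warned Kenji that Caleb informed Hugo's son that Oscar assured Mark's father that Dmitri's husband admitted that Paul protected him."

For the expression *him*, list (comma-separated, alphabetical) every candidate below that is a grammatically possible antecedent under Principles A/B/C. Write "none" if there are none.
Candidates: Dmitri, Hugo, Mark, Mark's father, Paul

Dmitri, Hugo, Mark, Mark's father

*him* is a pronoun; Principle B requires it to be free in its binding domain — the clause headed by 'protected'.
— Dmitri: possessor inside the subject DP of the clause headed by 'admitted'; does not c-command the pronoun — Principle B does not apply; allowed.
— Hugo: possessor inside the object DP of the clause headed by 'informed'; does not c-command the pronoun — Principle B does not apply; allowed.
— Mark: possessor inside the object DP of the clause headed by 'assured'; does not c-command the pronoun — Principle B does not apply; allowed.
— Mark's father: object of the clause headed by 'assured'; c-commands the pronoun but lies outside its binding domain — allowed.
— Paul: subject of the clause headed by 'protected'; c-commands the pronoun within its binding domain — blocked (Principle B).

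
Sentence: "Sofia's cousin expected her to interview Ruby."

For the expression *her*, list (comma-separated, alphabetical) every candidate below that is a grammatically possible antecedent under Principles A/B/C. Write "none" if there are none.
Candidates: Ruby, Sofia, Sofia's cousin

Sofia

*her* is a pronoun; Principle B requires it to be free in its binding domain — the matrix clause.
— Ruby: object of the clause headed by 'interview'; is c-commanded by the pronoun; coreference would bind this R-expression — blocked (Principle C).
— Sofia: possessor inside the subject DP of the matrix clause; does not c-command the pronoun — Principle B does not apply; allowed.
— Sofia's cousin: subject of the matrix clause; c-commands the pronoun within its binding domain — blocked (Principle B).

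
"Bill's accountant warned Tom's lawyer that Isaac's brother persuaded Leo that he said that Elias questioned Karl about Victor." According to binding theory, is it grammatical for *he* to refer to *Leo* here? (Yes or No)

*Leo* is an R-expression; Principle C requires it to be free (not bound by any c-commanding expression).
— he: subject of the clause headed by 'said'; the pronoun does not c-command the R-expression — coreference allowed.

Yes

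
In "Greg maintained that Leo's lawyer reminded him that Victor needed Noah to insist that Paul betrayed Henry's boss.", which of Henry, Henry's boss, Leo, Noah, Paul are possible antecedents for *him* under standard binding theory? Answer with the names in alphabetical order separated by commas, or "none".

*him* is a pronoun; Principle B requires it to be free in its binding domain — the clause headed by 'reminded'.
— Henry: possessor inside the object DP of the clause headed by 'betrayed'; is c-commanded by the pronoun; coreference would bind this R-expression — blocked (Principle C).
— Henry's boss: object of the clause headed by 'betrayed'; is c-commanded by the pronoun; coreference would bind this R-expression — blocked (Principle C).
— Leo: possessor inside the subject DP of the clause headed by 'reminded'; does not c-command the pronoun — Principle B does not apply; allowed.
— Noah: subject of the clause headed by 'insist'; is c-commanded by the pronoun; coreference would bind this R-expression — blocked (Principle C).
— Paul: subject of the clause headed by 'betrayed'; is c-commanded by the pronoun; coreference would bind this R-expression — blocked (Principle C).

Leo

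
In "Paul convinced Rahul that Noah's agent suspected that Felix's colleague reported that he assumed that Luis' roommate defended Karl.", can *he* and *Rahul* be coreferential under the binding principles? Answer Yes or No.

*Rahul* is an R-expression; Principle C requires it to be free (not bound by any c-commanding expression).
— he: subject of the clause headed by 'assumed'; the pronoun does not c-command the R-expression — coreference allowed.

Yes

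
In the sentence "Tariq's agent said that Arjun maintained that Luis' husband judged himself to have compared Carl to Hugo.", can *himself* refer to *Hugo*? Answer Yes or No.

*himself* is a reflexive; Principle A requires it to be bound within its binding domain — the clause headed by 'judged'.
— Hugo: second object of the clause headed by 'compared'; does not c-command the reflexive — cannot bind it (Principle A).

No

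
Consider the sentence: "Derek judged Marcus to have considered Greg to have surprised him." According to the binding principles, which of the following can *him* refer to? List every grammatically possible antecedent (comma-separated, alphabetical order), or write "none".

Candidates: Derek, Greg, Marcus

Derek, Marcus

*him* is a pronoun; Principle B requires it to be free in its binding domain — the clause headed by 'surprised'.
— Derek: subject of the matrix clause; c-commands the pronoun but lies outside its binding domain — allowed.
— Greg: subject of the clause headed by 'surprised'; c-commands the pronoun within its binding domain — blocked (Principle B).
— Marcus: subject of the clause headed by 'considered'; c-commands the pronoun but lies outside its binding domain — allowed.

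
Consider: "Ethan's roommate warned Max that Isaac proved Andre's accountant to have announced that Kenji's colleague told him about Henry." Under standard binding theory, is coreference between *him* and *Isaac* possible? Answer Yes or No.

*Isaac* is an R-expression; Principle C requires it to be free (not bound by any c-commanding expression).
— him: object of the clause headed by 'told'; the pronoun does not c-command the R-expression — coreference allowed.

Yes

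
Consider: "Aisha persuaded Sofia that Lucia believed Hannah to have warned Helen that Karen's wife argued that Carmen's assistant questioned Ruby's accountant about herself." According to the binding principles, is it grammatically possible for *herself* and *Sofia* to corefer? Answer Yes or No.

No

*herself* is a reflexive; Principle A requires it to be bound within its binding domain — the clause headed by 'questioned'.
— Sofia: object of the matrix clause; c-commands the reflexive but lies outside its binding domain — cannot bind it (Principle A).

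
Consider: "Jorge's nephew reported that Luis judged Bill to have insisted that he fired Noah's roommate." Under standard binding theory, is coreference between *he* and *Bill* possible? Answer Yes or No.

*Bill* is an R-expression; Principle C requires it to be free (not bound by any c-commanding expression).
— he: subject of the clause headed by 'fired'; the pronoun does not c-command the R-expression — coreference allowed.

Yes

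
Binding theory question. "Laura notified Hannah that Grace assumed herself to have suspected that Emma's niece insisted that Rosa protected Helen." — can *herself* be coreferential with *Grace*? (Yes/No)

Yes

*herself* is a reflexive; Principle A requires it to be bound within its binding domain — the clause headed by 'assumed'.
— Grace: subject of the clause headed by 'assumed'; c-commands the reflexive within its binding domain — allowed (Principle A).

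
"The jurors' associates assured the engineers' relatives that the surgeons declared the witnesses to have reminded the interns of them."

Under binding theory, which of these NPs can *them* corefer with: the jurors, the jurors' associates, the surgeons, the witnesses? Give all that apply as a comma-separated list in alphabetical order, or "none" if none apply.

the jurors, the jurors' associates, the surgeons

*them* is a pronoun; Principle B requires it to be free in its binding domain — the clause headed by 'reminded'.
— the jurors: possessor inside the subject DP of the matrix clause; does not c-command the pronoun — Principle B does not apply; allowed.
— the jurors' associates: subject of the matrix clause; c-commands the pronoun but lies outside its binding domain — allowed.
— the surgeons: subject of the clause headed by 'declared'; c-commands the pronoun but lies outside its binding domain — allowed.
— the witnesses: subject of the clause headed by 'reminded'; c-commands the pronoun within its binding domain — blocked (Principle B).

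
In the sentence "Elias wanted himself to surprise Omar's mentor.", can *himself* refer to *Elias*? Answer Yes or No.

*himself* is a reflexive; Principle A requires it to be bound within its binding domain — the matrix clause.
— Elias: subject of the matrix clause; c-commands the reflexive within its binding domain — allowed (Principle A).

Yes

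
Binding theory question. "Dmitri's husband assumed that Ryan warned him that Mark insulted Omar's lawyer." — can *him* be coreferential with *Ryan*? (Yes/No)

No

*him* is a pronoun; Principle B requires it to be free in its binding domain — the clause headed by 'warned'.
— Ryan: subject of the clause headed by 'warned'; c-commands the pronoun within its binding domain — blocked (Principle B).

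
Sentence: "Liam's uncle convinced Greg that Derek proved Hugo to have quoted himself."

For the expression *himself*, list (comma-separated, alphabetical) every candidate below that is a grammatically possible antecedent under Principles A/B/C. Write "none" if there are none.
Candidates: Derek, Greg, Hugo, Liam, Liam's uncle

*himself* is a reflexive; Principle A requires it to be bound within its binding domain — the clause headed by 'quoted'.
— Derek: subject of the clause headed by 'proved'; c-commands the reflexive but lies outside its binding domain — cannot bind it (Principle A).
— Greg: object of the matrix clause; c-commands the reflexive but lies outside its binding domain — cannot bind it (Principle A).
— Hugo: subject of the clause headed by 'quoted'; c-commands the reflexive within its binding domain — allowed (Principle A).
— Liam: possessor inside the subject DP of the matrix clause; does not c-command the reflexive — cannot bind it (Principle A).
— Liam's uncle: subject of the matrix clause; c-commands the reflexive but lies outside its binding domain — cannot bind it (Principle A).

Hugo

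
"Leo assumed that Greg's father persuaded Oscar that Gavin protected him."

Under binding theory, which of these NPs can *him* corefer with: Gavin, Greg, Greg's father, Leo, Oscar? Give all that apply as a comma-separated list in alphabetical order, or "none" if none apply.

Greg, Greg's father, Leo, Oscar

*him* is a pronoun; Principle B requires it to be free in its binding domain — the clause headed by 'protected'.
— Gavin: subject of the clause headed by 'protected'; c-commands the pronoun within its binding domain — blocked (Principle B).
— Greg: possessor inside the subject DP of the clause headed by 'persuaded'; does not c-command the pronoun — Principle B does not apply; allowed.
— Greg's father: subject of the clause headed by 'persuaded'; c-commands the pronoun but lies outside its binding domain — allowed.
— Leo: subject of the matrix clause; c-commands the pronoun but lies outside its binding domain — allowed.
— Oscar: object of the clause headed by 'persuaded'; c-commands the pronoun but lies outside its binding domain — allowed.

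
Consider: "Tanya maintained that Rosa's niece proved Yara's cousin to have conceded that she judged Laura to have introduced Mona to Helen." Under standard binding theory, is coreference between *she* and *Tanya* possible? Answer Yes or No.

*Tanya* is an R-expression; Principle C requires it to be free (not bound by any c-commanding expression).
— she: subject of the clause headed by 'judged'; the pronoun does not c-command the R-expression — coreference allowed.

Yes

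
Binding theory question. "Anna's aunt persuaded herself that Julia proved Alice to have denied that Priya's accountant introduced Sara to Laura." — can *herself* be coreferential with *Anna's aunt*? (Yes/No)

Yes

*herself* is a reflexive; Principle A requires it to be bound within its binding domain — the matrix clause.
— Anna's aunt: subject of the matrix clause; c-commands the reflexive within its binding domain — allowed (Principle A).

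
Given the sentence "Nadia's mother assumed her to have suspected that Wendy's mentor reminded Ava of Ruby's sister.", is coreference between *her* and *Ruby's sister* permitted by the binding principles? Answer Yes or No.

*her* is a pronoun; Principle B requires it to be free in its binding domain — the matrix clause.
— Ruby's sister: second object of the clause headed by 'reminded'; is c-commanded by the pronoun; coreference would bind this R-expression — blocked (Principle C).

No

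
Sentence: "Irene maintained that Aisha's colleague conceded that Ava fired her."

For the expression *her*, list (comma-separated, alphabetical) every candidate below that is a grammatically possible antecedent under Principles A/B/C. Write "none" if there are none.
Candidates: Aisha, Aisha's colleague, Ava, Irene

*her* is a pronoun; Principle B requires it to be free in its binding domain — the clause headed by 'fired'.
— Aisha: possessor inside the subject DP of the clause headed by 'conceded'; does not c-command the pronoun — Principle B does not apply; allowed.
— Aisha's colleague: subject of the clause headed by 'conceded'; c-commands the pronoun but lies outside its binding domain — allowed.
— Ava: subject of the clause headed by 'fired'; c-commands the pronoun within its binding domain — blocked (Principle B).
— Irene: subject of the matrix clause; c-commands the pronoun but lies outside its binding domain — allowed.

Aisha, Aisha's colleague, Irene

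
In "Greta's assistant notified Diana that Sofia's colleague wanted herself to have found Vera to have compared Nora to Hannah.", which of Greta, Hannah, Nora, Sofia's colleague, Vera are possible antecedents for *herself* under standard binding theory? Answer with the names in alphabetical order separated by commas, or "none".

Sofia's colleague

*herself* is a reflexive; Principle A requires it to be bound within its binding domain — the clause headed by 'wanted'.
— Greta: possessor inside the subject DP of the matrix clause; does not c-command the reflexive — cannot bind it (Principle A).
— Hannah: second object of the clause headed by 'compared'; does not c-command the reflexive — cannot bind it (Principle A).
— Nora: object of the clause headed by 'compared'; does not c-command the reflexive — cannot bind it (Principle A).
— Sofia's colleague: subject of the clause headed by 'wanted'; c-commands the reflexive within its binding domain — allowed (Principle A).
— Vera: subject of the clause headed by 'compared'; does not c-command the reflexive — cannot bind it (Principle A).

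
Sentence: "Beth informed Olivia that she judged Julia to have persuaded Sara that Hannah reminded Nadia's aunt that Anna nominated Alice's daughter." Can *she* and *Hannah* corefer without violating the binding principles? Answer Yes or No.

No

*Hannah* is an R-expression; Principle C requires it to be free (not bound by any c-commanding expression).
— she: subject of the clause headed by 'judged'; the pronoun c-commands the R-expression — coreference blocked (Principle C).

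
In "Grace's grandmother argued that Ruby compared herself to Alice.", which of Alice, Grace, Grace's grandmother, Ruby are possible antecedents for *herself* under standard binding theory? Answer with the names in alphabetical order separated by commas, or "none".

Ruby

*herself* is a reflexive; Principle A requires it to be bound within its binding domain — the clause headed by 'compared'.
— Alice: second object of the clause headed by 'compared'; does not c-command the reflexive — cannot bind it (Principle A).
— Grace: possessor inside the subject DP of the matrix clause; does not c-command the reflexive — cannot bind it (Principle A).
— Grace's grandmother: subject of the matrix clause; c-commands the reflexive but lies outside its binding domain — cannot bind it (Principle A).
— Ruby: subject of the clause headed by 'compared'; c-commands the reflexive within its binding domain — allowed (Principle A).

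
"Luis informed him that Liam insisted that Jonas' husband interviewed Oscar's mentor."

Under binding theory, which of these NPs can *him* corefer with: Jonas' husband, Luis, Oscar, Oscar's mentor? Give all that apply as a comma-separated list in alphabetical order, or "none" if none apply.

none

*him* is a pronoun; Principle B requires it to be free in its binding domain — the matrix clause.
— Jonas' husband: subject of the clause headed by 'interviewed'; is c-commanded by the pronoun; coreference would bind this R-expression — blocked (Principle C).
— Luis: subject of the matrix clause; c-commands the pronoun within its binding domain — blocked (Principle B).
— Oscar: possessor inside the object DP of the clause headed by 'interviewed'; is c-commanded by the pronoun; coreference would bind this R-expression — blocked (Principle C).
— Oscar's mentor: object of the clause headed by 'interviewed'; is c-commanded by the pronoun; coreference would bind this R-expression — blocked (Principle C).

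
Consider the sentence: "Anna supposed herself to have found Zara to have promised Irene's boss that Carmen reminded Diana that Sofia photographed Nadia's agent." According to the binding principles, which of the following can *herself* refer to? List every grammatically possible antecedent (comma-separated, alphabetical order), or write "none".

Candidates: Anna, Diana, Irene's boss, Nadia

Anna

*herself* is a reflexive; Principle A requires it to be bound within its binding domain — the matrix clause.
— Anna: subject of the matrix clause; c-commands the reflexive within its binding domain — allowed (Principle A).
— Diana: object of the clause headed by 'reminded'; does not c-command the reflexive — cannot bind it (Principle A).
— Irene's boss: object of the clause headed by 'promised'; does not c-command the reflexive — cannot bind it (Principle A).
— Nadia: possessor inside the object DP of the clause headed by 'photographed'; does not c-command the reflexive — cannot bind it (Principle A).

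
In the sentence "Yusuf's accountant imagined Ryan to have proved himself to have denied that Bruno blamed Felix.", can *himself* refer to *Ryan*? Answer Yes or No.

*himself* is a reflexive; Principle A requires it to be bound within its binding domain — the clause headed by 'proved'.
— Ryan: subject of the clause headed by 'proved'; c-commands the reflexive within its binding domain — allowed (Principle A).

Yes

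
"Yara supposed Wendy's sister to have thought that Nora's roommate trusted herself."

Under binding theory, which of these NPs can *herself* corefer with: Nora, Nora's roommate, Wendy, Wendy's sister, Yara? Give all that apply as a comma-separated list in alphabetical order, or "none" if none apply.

*herself* is a reflexive; Principle A requires it to be bound within its binding domain — the clause headed by 'trusted'.
— Nora: possessor inside the subject DP of the clause headed by 'trusted'; does not c-command the reflexive — cannot bind it (Principle A).
— Nora's roommate: subject of the clause headed by 'trusted'; c-commands the reflexive within its binding domain — allowed (Principle A).
— Wendy: possessor inside the subject DP of the clause headed by 'thought'; does not c-command the reflexive — cannot bind it (Principle A).
— Wendy's sister: subject of the clause headed by 'thought'; c-commands the reflexive but lies outside its binding domain — cannot bind it (Principle A).
— Yara: subject of the matrix clause; c-commands the reflexive but lies outside its binding domain — cannot bind it (Principle A).

Nora's roommate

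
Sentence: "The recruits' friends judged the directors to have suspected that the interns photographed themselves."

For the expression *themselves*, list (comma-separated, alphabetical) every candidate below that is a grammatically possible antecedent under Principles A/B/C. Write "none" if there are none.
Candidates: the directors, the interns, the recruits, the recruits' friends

*themselves* is a reflexive; Principle A requires it to be bound within its binding domain — the clause headed by 'photographed'.
— the directors: subject of the clause headed by 'suspected'; c-commands the reflexive but lies outside its binding domain — cannot bind it (Principle A).
— the interns: subject of the clause headed by 'photographed'; c-commands the reflexive within its binding domain — allowed (Principle A).
— the recruits: possessor inside the subject DP of the matrix clause; does not c-command the reflexive — cannot bind it (Principle A).
— the recruits' friends: subject of the matrix clause; c-commands the reflexive but lies outside its binding domain — cannot bind it (Principle A).

the interns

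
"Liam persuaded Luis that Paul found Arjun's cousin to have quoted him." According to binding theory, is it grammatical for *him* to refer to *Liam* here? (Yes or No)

Yes

*Liam* is an R-expression; Principle C requires it to be free (not bound by any c-commanding expression).
— him: object of the clause headed by 'quoted'; the pronoun does not c-command the R-expression — coreference allowed.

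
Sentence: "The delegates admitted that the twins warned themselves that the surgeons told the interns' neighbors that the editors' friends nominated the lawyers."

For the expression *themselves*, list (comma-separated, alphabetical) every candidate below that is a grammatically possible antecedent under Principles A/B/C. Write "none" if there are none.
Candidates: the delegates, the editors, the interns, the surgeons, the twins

*themselves* is a reflexive; Principle A requires it to be bound within its binding domain — the clause headed by 'warned'.
— the delegates: subject of the matrix clause; c-commands the reflexive but lies outside its binding domain — cannot bind it (Principle A).
— the editors: possessor inside the subject DP of the clause headed by 'nominated'; does not c-command the reflexive — cannot bind it (Principle A).
— the interns: possessor inside the object DP of the clause headed by 'told'; does not c-command the reflexive — cannot bind it (Principle A).
— the surgeons: subject of the clause headed by 'told'; does not c-command the reflexive — cannot bind it (Principle A).
— the twins: subject of the clause headed by 'warned'; c-commands the reflexive within its binding domain — allowed (Principle A).

the twins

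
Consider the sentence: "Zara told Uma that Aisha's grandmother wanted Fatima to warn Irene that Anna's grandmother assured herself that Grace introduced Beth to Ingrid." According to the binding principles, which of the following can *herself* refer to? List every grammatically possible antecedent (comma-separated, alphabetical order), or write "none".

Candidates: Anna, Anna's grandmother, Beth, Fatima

Anna's grandmother

*herself* is a reflexive; Principle A requires it to be bound within its binding domain — the clause headed by 'assured'.
— Anna: possessor inside the subject DP of the clause headed by 'assured'; does not c-command the reflexive — cannot bind it (Principle A).
— Anna's grandmother: subject of the clause headed by 'assured'; c-commands the reflexive within its binding domain — allowed (Principle A).
— Beth: object of the clause headed by 'introduced'; does not c-command the reflexive — cannot bind it (Principle A).
— Fatima: subject of the clause headed by 'warn'; c-commands the reflexive but lies outside its binding domain — cannot bind it (Principle A).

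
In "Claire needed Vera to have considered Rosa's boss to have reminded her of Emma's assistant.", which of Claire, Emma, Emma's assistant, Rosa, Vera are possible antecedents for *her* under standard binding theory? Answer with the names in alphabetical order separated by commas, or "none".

Claire, Rosa, Vera

*her* is a pronoun; Principle B requires it to be free in its binding domain — the clause headed by 'reminded'.
— Claire: subject of the matrix clause; c-commands the pronoun but lies outside its binding domain — allowed.
— Emma: possessor inside the second object DP of the clause headed by 'reminded'; is c-commanded by the pronoun; coreference would bind this R-expression — blocked (Principle C).
— Emma's assistant: second object of the clause headed by 'reminded'; is c-commanded by the pronoun; coreference would bind this R-expression — blocked (Principle C).
— Rosa: possessor inside the subject DP of the clause headed by 'reminded'; does not c-command the pronoun — Principle B does not apply; allowed.
— Vera: subject of the clause headed by 'considered'; c-commands the pronoun but lies outside its binding domain — allowed.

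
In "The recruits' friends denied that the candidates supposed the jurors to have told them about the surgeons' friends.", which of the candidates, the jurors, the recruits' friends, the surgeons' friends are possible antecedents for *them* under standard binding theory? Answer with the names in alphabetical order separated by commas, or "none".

the candidates, the recruits' friends

*them* is a pronoun; Principle B requires it to be free in its binding domain — the clause headed by 'told'.
— the candidates: subject of the clause headed by 'supposed'; c-commands the pronoun but lies outside its binding domain — allowed.
— the jurors: subject of the clause headed by 'told'; c-commands the pronoun within its binding domain — blocked (Principle B).
— the recruits' friends: subject of the matrix clause; c-commands the pronoun but lies outside its binding domain — allowed.
— the surgeons' friends: second object of the clause headed by 'told'; is c-commanded by the pronoun; coreference would bind this R-expression — blocked (Principle C).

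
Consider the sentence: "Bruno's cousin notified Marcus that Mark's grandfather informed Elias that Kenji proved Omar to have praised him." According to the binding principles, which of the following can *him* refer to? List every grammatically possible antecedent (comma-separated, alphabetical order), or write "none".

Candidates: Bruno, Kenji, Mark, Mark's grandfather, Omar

Bruno, Kenji, Mark, Mark's grandfather

*him* is a pronoun; Principle B requires it to be free in its binding domain — the clause headed by 'praised'.
— Bruno: possessor inside the subject DP of the matrix clause; does not c-command the pronoun — Principle B does not apply; allowed.
— Kenji: subject of the clause headed by 'proved'; c-commands the pronoun but lies outside its binding domain — allowed.
— Mark: possessor inside the subject DP of the clause headed by 'informed'; does not c-command the pronoun — Principle B does not apply; allowed.
— Mark's grandfather: subject of the clause headed by 'informed'; c-commands the pronoun but lies outside its binding domain — allowed.
— Omar: subject of the clause headed by 'praised'; c-commands the pronoun within its binding domain — blocked (Principle B).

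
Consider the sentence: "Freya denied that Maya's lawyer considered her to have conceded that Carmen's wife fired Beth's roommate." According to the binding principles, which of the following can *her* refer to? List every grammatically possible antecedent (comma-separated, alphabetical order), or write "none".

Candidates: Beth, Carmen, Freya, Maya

*her* is a pronoun; Principle B requires it to be free in its binding domain — the clause headed by 'considered'.
— Beth: possessor inside the object DP of the clause headed by 'fired'; is c-commanded by the pronoun; coreference would bind this R-expression — blocked (Principle C).
— Carmen: possessor inside the subject DP of the clause headed by 'fired'; is c-commanded by the pronoun; coreference would bind this R-expression — blocked (Principle C).
— Freya: subject of the matrix clause; c-commands the pronoun but lies outside its binding domain — allowed.
— Maya: possessor inside the subject DP of the clause headed by 'considered'; does not c-command the pronoun — Principle B does not apply; allowed.

Freya, Maya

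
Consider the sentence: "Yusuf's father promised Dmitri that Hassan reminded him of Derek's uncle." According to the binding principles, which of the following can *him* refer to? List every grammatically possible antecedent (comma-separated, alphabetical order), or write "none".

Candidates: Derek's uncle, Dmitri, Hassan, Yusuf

Dmitri, Yusuf

*him* is a pronoun; Principle B requires it to be free in its binding domain — the clause headed by 'reminded'.
— Derek's uncle: second object of the clause headed by 'reminded'; is c-commanded by the pronoun; coreference would bind this R-expression — blocked (Principle C).
— Dmitri: object of the matrix clause; c-commands the pronoun but lies outside its binding domain — allowed.
— Hassan: subject of the clause headed by 'reminded'; c-commands the pronoun within its binding domain — blocked (Principle B).
— Yusuf: possessor inside the subject DP of the matrix clause; does not c-command the pronoun — Principle B does not apply; allowed.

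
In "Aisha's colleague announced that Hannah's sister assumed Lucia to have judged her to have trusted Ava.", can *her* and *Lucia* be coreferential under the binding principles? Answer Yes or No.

*Lucia* is an R-expression; Principle C requires it to be free (not bound by any c-commanding expression).
— her: subject of the clause headed by 'trusted'; the R-expression locally c-commands the pronoun — coreference blocked (Principle B on the pronoun).

No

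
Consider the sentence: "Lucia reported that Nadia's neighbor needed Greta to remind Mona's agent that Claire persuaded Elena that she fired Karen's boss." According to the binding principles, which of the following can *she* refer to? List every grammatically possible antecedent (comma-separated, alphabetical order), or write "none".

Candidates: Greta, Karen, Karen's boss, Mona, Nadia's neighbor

Greta, Mona, Nadia's neighbor

*she* is a pronoun; Principle B requires it to be free in its binding domain — the clause headed by 'fired'.
— Greta: subject of the clause headed by 'remind'; c-commands the pronoun but lies outside its binding domain — allowed.
— Karen: possessor inside the object DP of the clause headed by 'fired'; is c-commanded by the pronoun; coreference would bind this R-expression — blocked (Principle C).
— Karen's boss: object of the clause headed by 'fired'; is c-commanded by the pronoun; coreference would bind this R-expression — blocked (Principle C).
— Mona: possessor inside the object DP of the clause headed by 'remind'; does not c-command the pronoun — Principle B does not apply; allowed.
— Nadia's neighbor: subject of the clause headed by 'needed'; c-commands the pronoun but lies outside its binding domain — allowed.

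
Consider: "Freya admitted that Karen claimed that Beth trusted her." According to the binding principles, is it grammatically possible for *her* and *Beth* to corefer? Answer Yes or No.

No

*her* is a pronoun; Principle B requires it to be free in its binding domain — the clause headed by 'trusted'.
— Beth: subject of the clause headed by 'trusted'; c-commands the pronoun within its binding domain — blocked (Principle B).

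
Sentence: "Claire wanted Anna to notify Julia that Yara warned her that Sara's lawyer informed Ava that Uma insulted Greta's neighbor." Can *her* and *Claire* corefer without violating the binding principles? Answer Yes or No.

Yes

*Claire* is an R-expression; Principle C requires it to be free (not bound by any c-commanding expression).
— her: object of the clause headed by 'warned'; the pronoun does not c-command the R-expression — coreference allowed.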